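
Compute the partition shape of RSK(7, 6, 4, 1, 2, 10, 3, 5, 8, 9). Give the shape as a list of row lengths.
RSK row insertion gives P = [[1, 2, 3, 5, 8, 9], [4, 10], [6], [7]], which has shape [6, 2, 1, 1].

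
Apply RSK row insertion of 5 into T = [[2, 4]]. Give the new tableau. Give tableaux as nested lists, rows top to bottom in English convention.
[[2, 4, 5]]

5 is larger than every entry of row 1, so it is appended to row 1. The new tableau is [[2, 4, 5]].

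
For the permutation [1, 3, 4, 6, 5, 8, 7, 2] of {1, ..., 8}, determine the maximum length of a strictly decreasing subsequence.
3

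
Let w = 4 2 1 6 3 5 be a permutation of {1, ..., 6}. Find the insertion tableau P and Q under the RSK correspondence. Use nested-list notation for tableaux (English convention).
Insert each entry of the permutation into P by Schensted row insertion, recording in Q the position of each new cell.

After inserting 4: P = [[4]].
After inserting 2: P = [[2], [4]].
After inserting 1: P = [[1], [2], [4]].
After inserting 6: P = [[1, 6], [2], [4]].
After inserting 3: P = [[1, 3], [2, 6], [4]].
After inserting 5: P = [[1, 3, 5], [2, 6], [4]].

So P = [[1, 3, 5], [2, 6], [4]], Q = [[1, 4, 6], [2, 5], [3]].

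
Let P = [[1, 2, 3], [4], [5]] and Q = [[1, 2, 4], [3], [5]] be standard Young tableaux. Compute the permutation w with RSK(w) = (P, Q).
Reverse the RSK construction: for i from n down to 1, find the cell of Q containing i, remove the entry at that cell from P, and reverse-bump it up through P; the value ejected from row 1 is w(i).

Step i=5: Q has 5 at row 3, column 1; remove 5 from row 3 of P and reverse-bump: 5 enters row 2 and ejects 4; 4 enters row 1 and ejects 3. So w(5) = 3. P is now [[1, 2, 4], [5]].
Step i=4: Q has 4 at row 1, column 3; remove that cell from P, ejecting 4. So w(4) = 4. P is now [[1, 2], [5]].
Step i=3: Q has 3 at row 2, column 1; remove 5 from row 2 of P and reverse-bump: 5 enters row 1 and ejects 2. So w(3) = 2. P is now [[1, 5]].
Step i=2: Q has 2 at row 1, column 2; remove that cell from P, ejecting 5. So w(2) = 5. P is now [[1]].
Step i=1: Q has 1 at row 1, column 1; remove that cell from P, ejecting 1. So w(1) = 1. P is now [].

So w = 1 5 2 4 3.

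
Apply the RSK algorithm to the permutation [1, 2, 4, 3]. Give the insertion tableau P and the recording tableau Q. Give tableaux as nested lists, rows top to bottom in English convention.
P = [[1, 2, 3], [4]], Q = [[1, 2, 3], [4]]

Insert each entry of the permutation into P by Schensted row insertion, recording in Q the position of each new cell.

After inserting 1: P = [[1]].
After inserting 2: P = [[1, 2]].
After inserting 4: P = [[1, 2, 4]].
After inserting 3: P = [[1, 2, 3], [4]].

So P = [[1, 2, 3], [4]], Q = [[1, 2, 3], [4]].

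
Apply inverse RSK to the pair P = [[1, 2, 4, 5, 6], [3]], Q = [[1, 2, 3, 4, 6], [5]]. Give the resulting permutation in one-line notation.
1 3 4 5 2 6

Reverse the RSK construction: for i from n down to 1, find the cell of Q containing i, remove the entry at that cell from P, and reverse-bump it up through P; the value ejected from row 1 is w(i).

Step i=6: Q has 6 at row 1, column 5; remove that cell from P, ejecting 6. So w(6) = 6. P is now [[1, 2, 4, 5], [3]].
Step i=5: Q has 5 at row 2, column 1; remove 3 from row 2 of P and reverse-bump: 3 enters row 1 and ejects 2. So w(5) = 2. P is now [[1, 3, 4, 5]].
Step i=4: Q has 4 at row 1, column 4; remove that cell from P, ejecting 5. So w(4) = 5. P is now [[1, 3, 4]].
Step i=3: Q has 3 at row 1, column 3; remove that cell from P, ejecting 4. So w(3) = 4. P is now [[1, 3]].
Step i=2: Q has 2 at row 1, column 2; remove that cell from P, ejecting 3. So w(2) = 3. P is now [[1]].
Step i=1: Q has 1 at row 1, column 1; remove that cell from P, ejecting 1. So w(1) = 1. P is now [].

So w = 1 3 4 5 2 6.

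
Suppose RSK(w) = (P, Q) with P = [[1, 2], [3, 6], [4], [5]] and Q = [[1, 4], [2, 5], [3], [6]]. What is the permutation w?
5 4 1 6 3 2

Reverse the RSK construction: for i from n down to 1, find the cell of Q containing i, remove the entry at that cell from P, and reverse-bump it up through P; the value ejected from row 1 is w(i).

Step i=6: Q has 6 at row 4, column 1; remove 5 from row 4 of P and reverse-bump: 5 enters row 3 and ejects 4; 4 enters row 2 and ejects 3; 3 enters row 1 and ejects 2. So w(6) = 2. P is now [[1, 3], [4, 6], [5]].
Step i=5: Q has 5 at row 2, column 2; remove 6 from row 2 of P and reverse-bump: 6 enters row 1 and ejects 3. So w(5) = 3. P is now [[1, 6], [4], [5]].
Step i=4: Q has 4 at row 1, column 2; remove that cell from P, ejecting 6. So w(4) = 6. P is now [[1], [4], [5]].
Step i=3: Q has 3 at row 3, column 1; remove 5 from row 3 of P and reverse-bump: 5 enters row 2 and ejects 4; 4 enters row 1 and ejects 1. So w(3) = 1. P is now [[4], [5]].
Step i=2: Q has 2 at row 2, column 1; remove 5 from row 2 of P and reverse-bump: 5 enters row 1 and ejects 4. So w(2) = 4. P is now [[5]].
Step i=1: Q has 1 at row 1, column 1; remove that cell from P, ejecting 5. So w(1) = 5. P is now [].

So w = 5 4 1 6 3 2.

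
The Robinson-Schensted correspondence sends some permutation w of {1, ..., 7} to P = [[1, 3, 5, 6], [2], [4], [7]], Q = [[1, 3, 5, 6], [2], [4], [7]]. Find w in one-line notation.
7 2 4 3 5 6 1

Reverse the RSK construction: for i from n down to 1, find the cell of Q containing i, remove the entry at that cell from P, and reverse-bump it up through P; the value ejected from row 1 is w(i).

Step i=7: Q has 7 at row 4, column 1; remove 7 from row 4 of P and reverse-bump: 7 enters row 3 and ejects 4; 4 enters row 2 and ejects 2; 2 enters row 1 and ejects 1. So w(7) = 1. P is now [[2, 3, 5, 6], [4], [7]].
Step i=6: Q has 6 at row 1, column 4; remove that cell from P, ejecting 6. So w(6) = 6. P is now [[2, 3, 5], [4], [7]].
Step i=5: Q has 5 at row 1, column 3; remove that cell from P, ejecting 5. So w(5) = 5. P is now [[2, 3], [4], [7]].
Step i=4: Q has 4 at row 3, column 1; remove 7 from row 3 of P and reverse-bump: 7 enters row 2 and ejects 4; 4 enters row 1 and ejects 3. So w(4) = 3. P is now [[2, 4], [7]].
Step i=3: Q has 3 at row 1, column 2; remove that cell from P, ejecting 4. So w(3) = 4. P is now [[2], [7]].
Step i=2: Q has 2 at row 2, column 1; remove 7 from row 2 of P and reverse-bump: 7 enters row 1 and ejects 2. So w(2) = 2. P is now [[7]].
Step i=1: Q has 1 at row 1, column 1; remove that cell from P, ejecting 7. So w(1) = 7. P is now [].

So w = 7 2 4 3 5 6 1.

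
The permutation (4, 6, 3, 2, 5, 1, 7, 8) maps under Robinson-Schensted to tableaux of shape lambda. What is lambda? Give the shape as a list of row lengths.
Row-insert each entry into an empty tableau.

After inserting 4: P = [[4]].
After inserting 6: P = [[4, 6]].
After inserting 3: P = [[3, 6], [4]].
After inserting 2: P = [[2, 6], [3], [4]].
After inserting 5: P = [[2, 5], [3, 6], [4]].
After inserting 1: P = [[1, 5], [2, 6], [3], [4]].
After inserting 7: P = [[1, 5, 7], [2, 6], [3], [4]].
After inserting 8: P = [[1, 5, 7, 8], [2, 6], [3], [4]].

The final insertion tableau P = [[1, 5, 7, 8], [2, 6], [3], [4]] has shape [4, 2, 1, 1].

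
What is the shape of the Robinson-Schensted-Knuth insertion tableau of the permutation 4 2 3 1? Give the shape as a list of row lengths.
[2, 1, 1]

Row-insert each entry into an empty tableau.

After inserting 4: P = [[4]].
After inserting 2: P = [[2], [4]].
After inserting 3: P = [[2, 3], [4]].
After inserting 1: P = [[1, 3], [2], [4]].

The final insertion tableau P = [[1, 3], [2], [4]] has shape [2, 1, 1].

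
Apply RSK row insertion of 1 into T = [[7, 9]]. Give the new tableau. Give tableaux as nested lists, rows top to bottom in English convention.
[[1, 9], [7]]

In row 1, 1 replaces 7 (the leftmost entry greater than 1); 7 is bumped to row 2. 7 starts a new row 2. The new tableau is [[1, 9], [7]].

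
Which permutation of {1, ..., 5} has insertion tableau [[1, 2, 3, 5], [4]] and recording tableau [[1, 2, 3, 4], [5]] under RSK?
Reverse the RSK construction: for i from n down to 1, find the cell of Q containing i, remove the entry at that cell from P, and reverse-bump it up through P; the value ejected from row 1 is w(i).

Step i=5: Q has 5 at row 2, column 1; remove 4 from row 2 of P and reverse-bump: 4 enters row 1 and ejects 3. So w(5) = 3. P is now [[1, 2, 4, 5]].
Step i=4: Q has 4 at row 1, column 4; remove that cell from P, ejecting 5. So w(4) = 5. P is now [[1, 2, 4]].
Step i=3: Q has 3 at row 1, column 3; remove that cell from P, ejecting 4. So w(3) = 4. P is now [[1, 2]].
Step i=2: Q has 2 at row 1, column 2; remove that cell from P, ejecting 2. So w(2) = 2. P is now [[1]].
Step i=1: Q has 1 at row 1, column 1; remove that cell from P, ejecting 1. So w(1) = 1. P is now [].

So w = 1 2 4 5 3.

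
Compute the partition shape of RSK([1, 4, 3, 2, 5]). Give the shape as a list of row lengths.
[3, 1, 1]

Row-insert each entry into an empty tableau.

After inserting 1: P = [[1]].
After inserting 4: P = [[1, 4]].
After inserting 3: P = [[1, 3], [4]].
After inserting 2: P = [[1, 2], [3], [4]].
After inserting 5: P = [[1, 2, 5], [3], [4]].

The final insertion tableau P = [[1, 2, 5], [3], [4]] has shape [3, 1, 1].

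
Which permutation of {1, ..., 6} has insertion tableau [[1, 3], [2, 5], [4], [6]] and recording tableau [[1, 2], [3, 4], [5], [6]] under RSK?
Reverse the RSK construction: for i from n down to 1, find the cell of Q containing i, remove the entry at that cell from P, and reverse-bump it up through P; the value ejected from row 1 is w(i).

Step i=6: Q has 6 at row 4, column 1; remove 6 from row 4 of P and reverse-bump: 6 enters row 3 and ejects 4; 4 enters row 2 and ejects 2; 2 enters row 1 and ejects 1. So w(6) = 1. P is now [[2, 3], [4, 5], [6]].
Step i=5: Q has 5 at row 3, column 1; remove 6 from row 3 of P and reverse-bump: 6 enters row 2 and ejects 5; 5 enters row 1 and ejects 3. So w(5) = 3. P is now [[2, 5], [4, 6]].
Step i=4: Q has 4 at row 2, column 2; remove 6 from row 2 of P and reverse-bump: 6 enters row 1 and ejects 5. So w(4) = 5. P is now [[2, 6], [4]].
Step i=3: Q has 3 at row 2, column 1; remove 4 from row 2 of P and reverse-bump: 4 enters row 1 and ejects 2. So w(3) = 2. P is now [[4, 6]].
Step i=2: Q has 2 at row 1, column 2; remove that cell from P, ejecting 6. So w(2) = 6. P is now [[4]].
Step i=1: Q has 1 at row 1, column 1; remove that cell from P, ejecting 4. So w(1) = 4. P is now [].

So w = 4 6 2 5 3 1.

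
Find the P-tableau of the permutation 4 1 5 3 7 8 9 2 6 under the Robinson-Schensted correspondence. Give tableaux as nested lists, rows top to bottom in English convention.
P = [[1, 2, 6, 8, 9], [3, 5, 7], [4]]

After inserting 4: P = [[4]].
After inserting 1: P = [[1], [4]].
After inserting 5: P = [[1, 5], [4]].
After inserting 3: P = [[1, 3], [4, 5]].
After inserting 7: P = [[1, 3, 7], [4, 5]].
After inserting 8: P = [[1, 3, 7, 8], [4, 5]].
After inserting 9: P = [[1, 3, 7, 8, 9], [4, 5]].
After inserting 2: P = [[1, 2, 7, 8, 9], [3, 5], [4]].
After inserting 6: P = [[1, 2, 6, 8, 9], [3, 5, 7], [4]].

So P = [[1, 2, 6, 8, 9], [3, 5, 7], [4]].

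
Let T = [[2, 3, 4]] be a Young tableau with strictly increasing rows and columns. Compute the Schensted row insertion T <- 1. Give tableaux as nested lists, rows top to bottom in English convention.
In row 1, 1 replaces 2 (the leftmost entry greater than 1); 2 is bumped to row 2. 2 starts a new row 2. The new tableau is [[1, 3, 4], [2]].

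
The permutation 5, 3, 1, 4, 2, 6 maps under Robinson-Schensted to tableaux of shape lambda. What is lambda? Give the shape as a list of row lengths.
[3, 2, 1]

Row-insert each entry into an empty tableau.

After inserting 5: P = [[5]].
After inserting 3: P = [[3], [5]].
After inserting 1: P = [[1], [3], [5]].
After inserting 4: P = [[1, 4], [3], [5]].
After inserting 2: P = [[1, 2], [3, 4], [5]].
After inserting 6: P = [[1, 2, 6], [3, 4], [5]].

The final insertion tableau P = [[1, 2, 6], [3, 4], [5]] has shape [3, 2, 1].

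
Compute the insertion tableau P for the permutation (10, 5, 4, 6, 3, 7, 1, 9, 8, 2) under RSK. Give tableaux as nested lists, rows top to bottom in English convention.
Insert 10: appended to row 1. P = [[10]].
Insert 5: 5 bumps 10 from row 1; 10 starts row 2. P = [[5], [10]].
Insert 4: 4 bumps 5 from row 1; 5 bumps 10 from row 2; 10 starts row 3. P = [[4], [5], [10]].
Insert 6: appended to row 1. P = [[4, 6], [5], [10]].
Insert 3: 3 bumps 4 from row 1; 4 bumps 5 from row 2; 5 bumps 10 from row 3; 10 starts row 4. P = [[3, 6], [4], [5], [10]].
Insert 7: appended to row 1. P = [[3, 6, 7], [4], [5], [10]].
Insert 1: 1 bumps 3 from row 1; 3 bumps 4 from row 2; 4 bumps 5 from row 3; 5 bumps 10 from row 4; 10 starts row 5. P = [[1, 6, 7], [3], [4], [5], [10]].
Insert 9: appended to row 1. P = [[1, 6, 7, 9], [3], [4], [5], [10]].
Insert 8: 8 bumps 9 from row 1; 9 appends to row 2. P = [[1, 6, 7, 8], [3, 9], [4], [5], [10]].
Insert 2: 2 bumps 6 from row 1; 6 bumps 9 from row 2; 9 appends to row 3. P = [[1, 2, 7, 8], [3, 6], [4, 9], [5], [10]].

So P = [[1, 2, 7, 8], [3, 6], [4, 9], [5], [10]].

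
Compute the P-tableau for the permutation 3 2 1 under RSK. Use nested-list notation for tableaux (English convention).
P = [[1], [2], [3]]

Insert 3: appended to row 1. P = [[3]].
Insert 2: 2 bumps 3 from row 1; 3 starts row 2. P = [[2], [3]].
Insert 1: 1 bumps 2 from row 1; 2 bumps 3 from row 2; 3 starts row 3. P = [[1], [2], [3]].

So P = [[1], [2], [3]].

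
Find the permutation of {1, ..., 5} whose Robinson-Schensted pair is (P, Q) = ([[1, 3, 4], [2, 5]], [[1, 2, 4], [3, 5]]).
Reverse the RSK construction: for i from n down to 1, find the cell of Q containing i, remove the entry at that cell from P, and reverse-bump it up through P; the value ejected from row 1 is w(i).

Step i=5: Q has 5 at row 2, column 2; remove 5 from row 2 of P and reverse-bump: 5 enters row 1 and ejects 4. So w(5) = 4. P is now [[1, 3, 5], [2]].
Step i=4: Q has 4 at row 1, column 3; remove that cell from P, ejecting 5. So w(4) = 5. P is now [[1, 3], [2]].
Step i=3: Q has 3 at row 2, column 1; remove 2 from row 2 of P and reverse-bump: 2 enters row 1 and ejects 1. So w(3) = 1. P is now [[2, 3]].
Step i=2: Q has 2 at row 1, column 2; remove that cell from P, ejecting 3. So w(2) = 3. P is now [[2]].
Step i=1: Q has 1 at row 1, column 1; remove that cell from P, ejecting 2. So w(1) = 2. P is now [].

So w = 2 3 1 5 4.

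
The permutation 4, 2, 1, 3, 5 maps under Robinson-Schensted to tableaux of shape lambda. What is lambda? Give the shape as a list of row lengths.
[3, 1, 1]

Row-insert each entry into an empty tableau.

After inserting 4: P = [[4]].
After inserting 2: P = [[2], [4]].
After inserting 1: P = [[1], [2], [4]].
After inserting 3: P = [[1, 3], [2], [4]].
After inserting 5: P = [[1, 3, 5], [2], [4]].

The final insertion tableau P = [[1, 3, 5], [2], [4]] has shape [3, 1, 1].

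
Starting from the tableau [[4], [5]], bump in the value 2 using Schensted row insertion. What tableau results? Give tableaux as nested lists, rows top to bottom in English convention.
In row 1, 2 replaces 4 (the leftmost entry greater than 2); 4 is bumped to row 2. In row 2, 4 replaces 5 (the leftmost entry greater than 4); 5 is bumped to row 3. 5 starts a new row 3. The new tableau is [[2], [4], [5]].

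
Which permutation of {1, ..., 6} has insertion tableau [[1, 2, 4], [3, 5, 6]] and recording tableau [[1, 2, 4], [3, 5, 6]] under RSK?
3 5 1 6 2 4

Reverse RSK: for i = n, n-1, ..., 1, locate i in Q, remove the corresponding corner cell from P, and reverse-bump its entry up through P; the value ejected from row 1 is w(i).

So w = 3 5 1 6 2 4.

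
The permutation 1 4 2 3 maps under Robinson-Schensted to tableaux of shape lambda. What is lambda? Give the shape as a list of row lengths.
Row-insert each entry into an empty tableau.

After inserting 1: P = [[1]].
After inserting 4: P = [[1, 4]].
After inserting 2: P = [[1, 2], [4]].
After inserting 3: P = [[1, 2, 3], [4]].

The final insertion tableau P = [[1, 2, 3], [4]] has shape [3, 1].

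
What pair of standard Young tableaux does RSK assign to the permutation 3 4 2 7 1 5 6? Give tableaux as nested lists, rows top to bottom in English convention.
P = [[1, 4, 5, 6], [2, 7], [3]], Q = [[1, 2, 4, 7], [3, 6], [5]]

Insert each entry of the permutation into P by Schensted row insertion, recording in Q the position of each new cell.

After inserting 3: P = [[3]].
After inserting 4: P = [[3, 4]].
After inserting 2: P = [[2, 4], [3]].
After inserting 7: P = [[2, 4, 7], [3]].
After inserting 1: P = [[1, 4, 7], [2], [3]].
After inserting 5: P = [[1, 4, 5], [2, 7], [3]].
After inserting 6: P = [[1, 4, 5, 6], [2, 7], [3]].

So P = [[1, 4, 5, 6], [2, 7], [3]], Q = [[1, 2, 4, 7], [3, 6], [5]].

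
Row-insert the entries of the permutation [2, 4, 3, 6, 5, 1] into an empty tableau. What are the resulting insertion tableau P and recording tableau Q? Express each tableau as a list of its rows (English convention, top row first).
P = [[1, 3, 5], [2, 6], [4]], Q = [[1, 2, 4], [3, 5], [6]]

Insert each entry of the permutation into P by Schensted row insertion, recording in Q the position of each new cell.

Insert 2: appended to row 1. P = [[2]].
Insert 4: appended to row 1. P = [[2, 4]].
Insert 3: 3 bumps 4 from row 1; 4 starts row 2. P = [[2, 3], [4]].
Insert 6: appended to row 1. P = [[2, 3, 6], [4]].
Insert 5: 5 bumps 6 from row 1; 6 appends to row 2. P = [[2, 3, 5], [4, 6]].
Insert 1: 1 bumps 2 from row 1; 2 bumps 4 from row 2; 4 starts row 3. P = [[1, 3, 5], [2, 6], [4]].

So P = [[1, 3, 5], [2, 6], [4]], Q = [[1, 2, 4], [3, 5], [6]].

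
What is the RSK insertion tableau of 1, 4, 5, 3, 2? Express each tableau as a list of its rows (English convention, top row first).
P = [[1, 2, 5], [3], [4]]

Insert 1: appended to row 1. P = [[1]].
Insert 4: appended to row 1. P = [[1, 4]].
Insert 5: appended to row 1. P = [[1, 4, 5]].
Insert 3: 3 bumps 4 from row 1; 4 starts row 2. P = [[1, 3, 5], [4]].
Insert 2: 2 bumps 3 from row 1; 3 bumps 4 from row 2; 4 starts row 3. P = [[1, 2, 5], [3], [4]].

So P = [[1, 2, 5], [3], [4]].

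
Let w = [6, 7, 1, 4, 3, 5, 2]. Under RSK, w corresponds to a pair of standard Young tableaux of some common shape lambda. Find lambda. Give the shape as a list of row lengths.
Row-insert each entry into an empty tableau.

After inserting 6: P = [[6]].
After inserting 7: P = [[6, 7]].
After inserting 1: P = [[1, 7], [6]].
After inserting 4: P = [[1, 4], [6, 7]].
After inserting 3: P = [[1, 3], [4, 7], [6]].
After inserting 5: P = [[1, 3, 5], [4, 7], [6]].
After inserting 2: P = [[1, 2, 5], [3, 7], [4], [6]].

The final insertion tableau P = [[1, 2, 5], [3, 7], [4], [6]] has shape [3, 2, 1, 1].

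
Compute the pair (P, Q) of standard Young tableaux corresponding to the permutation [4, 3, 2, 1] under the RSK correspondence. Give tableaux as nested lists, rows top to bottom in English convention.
Insert each entry of the permutation into P by Schensted row insertion, recording in Q the position of each new cell.

After inserting 4: P = [[4]].
After inserting 3: P = [[3], [4]].
After inserting 2: P = [[2], [3], [4]].
After inserting 1: P = [[1], [2], [3], [4]].

So P = [[1], [2], [3], [4]], Q = [[1], [2], [3], [4]].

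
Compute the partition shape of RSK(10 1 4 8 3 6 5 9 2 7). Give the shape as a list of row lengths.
[4, 3, 1, 1, 1]

Row-insert each entry into an empty tableau.

After inserting 10: P = [[10]].
After inserting 1: P = [[1], [10]].
After inserting 4: P = [[1, 4], [10]].
After inserting 8: P = [[1, 4, 8], [10]].
After inserting 3: P = [[1, 3, 8], [4], [10]].
After inserting 6: P = [[1, 3, 6], [4, 8], [10]].
After inserting 5: P = [[1, 3, 5], [4, 6], [8], [10]].
After inserting 9: P = [[1, 3, 5, 9], [4, 6], [8], [10]].
After inserting 2: P = [[1, 2, 5, 9], [3, 6], [4], [8], [10]].
After inserting 7: P = [[1, 2, 5, 7], [3, 6, 9], [4], [8], [10]].

The final insertion tableau P = [[1, 2, 5, 7], [3, 6, 9], [4], [8], [10]] has shape [4, 3, 1, 1, 1].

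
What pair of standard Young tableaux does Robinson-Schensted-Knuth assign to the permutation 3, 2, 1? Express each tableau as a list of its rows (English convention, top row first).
P = [[1], [2], [3]], Q = [[1], [2], [3]]

Insert each entry of the permutation into P by Schensted row insertion, recording in Q the position of each new cell.

Insert 3: appended to row 1. P = [[3]], Q = [[1]].
Insert 2: 2 bumps 3 from row 1; 3 starts row 2. P = [[2], [3]], Q = [[1], [2]].
Insert 1: 1 bumps 2 from row 1; 2 bumps 3 from row 2; 3 starts row 3. P = [[1], [2], [3]], Q = [[1], [2], [3]].

So P = [[1], [2], [3]], Q = [[1], [2], [3]].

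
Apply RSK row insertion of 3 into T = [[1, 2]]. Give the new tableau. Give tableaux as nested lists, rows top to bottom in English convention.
[[1, 2, 3]]

3 is larger than every entry of row 1, so it is appended to row 1. The new tableau is [[1, 2, 3]].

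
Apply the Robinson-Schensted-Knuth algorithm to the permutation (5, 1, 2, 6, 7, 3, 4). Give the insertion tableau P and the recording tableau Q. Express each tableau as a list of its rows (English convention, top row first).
Insert each entry of the permutation into P by Schensted row insertion, recording in Q the position of each new cell.

Insert 5: appended to row 1. P = [[5]].
Insert 1: 1 bumps 5 from row 1; 5 starts row 2. P = [[1], [5]].
Insert 2: appended to row 1. P = [[1, 2], [5]].
Insert 6: appended to row 1. P = [[1, 2, 6], [5]].
Insert 7: appended to row 1. P = [[1, 2, 6, 7], [5]].
Insert 3: 3 bumps 6 from row 1; 6 appends to row 2. P = [[1, 2, 3, 7], [5, 6]].
Insert 4: 4 bumps 7 from row 1; 7 appends to row 2. P = [[1, 2, 3, 4], [5, 6, 7]].

So P = [[1, 2, 3, 4], [5, 6, 7]], Q = [[1, 3, 4, 5], [2, 6, 7]].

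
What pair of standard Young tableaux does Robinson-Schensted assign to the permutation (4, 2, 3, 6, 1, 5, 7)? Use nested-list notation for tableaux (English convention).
Insert each entry of the permutation into P by Schensted row insertion, recording in Q the position of each new cell.

After inserting 4: P = [[4]].
After inserting 2: P = [[2], [4]].
After inserting 3: P = [[2, 3], [4]].
After inserting 6: P = [[2, 3, 6], [4]].
After inserting 1: P = [[1, 3, 6], [2], [4]].
After inserting 5: P = [[1, 3, 5], [2, 6], [4]].
After inserting 7: P = [[1, 3, 5, 7], [2, 6], [4]].

So P = [[1, 3, 5, 7], [2, 6], [4]], Q = [[1, 3, 4, 7], [2, 6], [5]].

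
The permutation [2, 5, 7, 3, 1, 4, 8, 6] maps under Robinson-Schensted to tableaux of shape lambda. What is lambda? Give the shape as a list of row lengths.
[4, 3, 1]

Row-insert each entry into an empty tableau.

After inserting 2: P = [[2]].
After inserting 5: P = [[2, 5]].
After inserting 7: P = [[2, 5, 7]].
After inserting 3: P = [[2, 3, 7], [5]].
After inserting 1: P = [[1, 3, 7], [2], [5]].
After inserting 4: P = [[1, 3, 4], [2, 7], [5]].
After inserting 8: P = [[1, 3, 4, 8], [2, 7], [5]].
After inserting 6: P = [[1, 3, 4, 6], [2, 7, 8], [5]].

The final insertion tableau P = [[1, 3, 4, 6], [2, 7, 8], [5]] has shape [4, 3, 1].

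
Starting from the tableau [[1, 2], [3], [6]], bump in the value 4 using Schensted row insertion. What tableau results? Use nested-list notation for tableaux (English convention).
4 is larger than every entry of row 1, so it is appended to row 1. The new tableau is [[1, 2, 4], [3], [6]].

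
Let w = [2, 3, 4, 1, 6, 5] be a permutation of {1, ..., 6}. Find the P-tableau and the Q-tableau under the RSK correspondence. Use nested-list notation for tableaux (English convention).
P = [[1, 3, 4, 5], [2, 6]], Q = [[1, 2, 3, 5], [4, 6]]

Insert each entry of the permutation into P by Schensted row insertion, recording in Q the position of each new cell.

Insert 2: appended to row 1. P = [[2]].
Insert 3: appended to row 1. P = [[2, 3]].
Insert 4: appended to row 1. P = [[2, 3, 4]].
Insert 1: 1 bumps 2 from row 1; 2 starts row 2. P = [[1, 3, 4], [2]].
Insert 6: appended to row 1. P = [[1, 3, 4, 6], [2]].
Insert 5: 5 bumps 6 from row 1; 6 appends to row 2. P = [[1, 3, 4, 5], [2, 6]].

So P = [[1, 3, 4, 5], [2, 6]], Q = [[1, 2, 3, 5], [4, 6]].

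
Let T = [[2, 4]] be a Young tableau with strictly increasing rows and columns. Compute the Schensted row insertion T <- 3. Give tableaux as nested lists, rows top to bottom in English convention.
[[2, 3], [4]]

In row 1, 3 replaces 4 (the leftmost entry greater than 3); 4 is bumped to row 2. 4 starts a new row 2. The new tableau is [[2, 3], [4]].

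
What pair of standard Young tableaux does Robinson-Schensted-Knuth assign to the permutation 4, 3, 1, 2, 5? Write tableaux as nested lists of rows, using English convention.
Insert each entry of the permutation into P by Schensted row insertion, recording in Q the position of each new cell.

Insert 4: appended to row 1. P = [[4]], Q = [[1]].
Insert 3: 3 bumps 4 from row 1; 4 starts row 2. P = [[3], [4]], Q = [[1], [2]].
Insert 1: 1 bumps 3 from row 1; 3 bumps 4 from row 2; 4 starts row 3. P = [[1], [3], [4]], Q = [[1], [2], [3]].
Insert 2: appended to row 1. P = [[1, 2], [3], [4]], Q = [[1, 4], [2], [3]].
Insert 5: appended to row 1. P = [[1, 2, 5], [3], [4]], Q = [[1, 4, 5], [2], [3]].

So P = [[1, 2, 5], [3], [4]], Q = [[1, 4, 5], [2], [3]].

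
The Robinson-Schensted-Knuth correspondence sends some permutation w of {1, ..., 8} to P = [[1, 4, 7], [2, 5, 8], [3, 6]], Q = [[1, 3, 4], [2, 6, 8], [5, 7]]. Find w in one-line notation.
3 2 6 8 1 5 4 7

Reverse the RSK construction: for i from n down to 1, find the cell of Q containing i, remove the entry at that cell from P, and reverse-bump it up through P; the value ejected from row 1 is w(i).

Step i=8: Q has 8 at row 2, column 3; remove 8 from row 2 of P and reverse-bump: 8 enters row 1 and ejects 7. So w(8) = 7. P is now [[1, 4, 8], [2, 5], [3, 6]].
Step i=7: Q has 7 at row 3, column 2; remove 6 from row 3 of P and reverse-bump: 6 enters row 2 and ejects 5; 5 enters row 1 and ejects 4. So w(7) = 4. P is now [[1, 5, 8], [2, 6], [3]].
Step i=6: Q has 6 at row 2, column 2; remove 6 from row 2 of P and reverse-bump: 6 enters row 1 and ejects 5. So w(6) = 5. P is now [[1, 6, 8], [2], [3]].
Step i=5: Q has 5 at row 3, column 1; remove 3 from row 3 of P and reverse-bump: 3 enters row 2 and ejects 2; 2 enters row 1 and ejects 1. So w(5) = 1. P is now [[2, 6, 8], [3]].
Step i=4: Q has 4 at row 1, column 3; remove that cell from P, ejecting 8. So w(4) = 8. P is now [[2, 6], [3]].
Step i=3: Q has 3 at row 1, column 2; remove that cell from P, ejecting 6. So w(3) = 6. P is now [[2], [3]].
Step i=2: Q has 2 at row 2, column 1; remove 3 from row 2 of P and reverse-bump: 3 enters row 1 and ejects 2. So w(2) = 2. P is now [[3]].
Step i=1: Q has 1 at row 1, column 1; remove that cell from P, ejecting 3. So w(1) = 3. P is now [].

So w = 3 2 6 8 1 5 4 7.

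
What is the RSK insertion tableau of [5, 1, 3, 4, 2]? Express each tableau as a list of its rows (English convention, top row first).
P = [[1, 2, 4], [3], [5]]

Insert 5: appended to row 1. P = [[5]].
Insert 1: 1 bumps 5 from row 1; 5 starts row 2. P = [[1], [5]].
Insert 3: appended to row 1. P = [[1, 3], [5]].
Insert 4: appended to row 1. P = [[1, 3, 4], [5]].
Insert 2: 2 bumps 3 from row 1; 3 bumps 5 from row 2; 5 starts row 3. P = [[1, 2, 4], [3], [5]].

So P = [[1, 2, 4], [3], [5]].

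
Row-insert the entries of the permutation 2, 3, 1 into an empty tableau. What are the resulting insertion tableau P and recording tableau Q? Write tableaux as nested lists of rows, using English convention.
Insert each entry of the permutation into P by Schensted row insertion, recording in Q the position of each new cell.

After inserting 2: P = [[2]].
After inserting 3: P = [[2, 3]].
After inserting 1: P = [[1, 3], [2]].

So P = [[1, 3], [2]], Q = [[1, 2], [3]].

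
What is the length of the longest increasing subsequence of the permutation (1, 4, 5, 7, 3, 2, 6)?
4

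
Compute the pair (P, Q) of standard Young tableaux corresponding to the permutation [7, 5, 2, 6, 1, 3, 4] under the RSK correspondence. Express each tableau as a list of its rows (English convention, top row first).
P = [[1, 3, 4], [2, 6], [5], [7]], Q = [[1, 4, 7], [2, 6], [3], [5]]

Insert each entry of the permutation into P by Schensted row insertion, recording in Q the position of each new cell.

Insert 7: appended to row 1. P = [[7]].
Insert 5: 5 bumps 7 from row 1; 7 starts row 2. P = [[5], [7]].
Insert 2: 2 bumps 5 from row 1; 5 bumps 7 from row 2; 7 starts row 3. P = [[2], [5], [7]].
Insert 6: appended to row 1. P = [[2, 6], [5], [7]].
Insert 1: 1 bumps 2 from row 1; 2 bumps 5 from row 2; 5 bumps 7 from row 3; 7 starts row 4. P = [[1, 6], [2], [5], [7]].
Insert 3: 3 bumps 6 from row 1; 6 appends to row 2. P = [[1, 3], [2, 6], [5], [7]].
Insert 4: appended to row 1. P = [[1, 3, 4], [2, 6], [5], [7]].

So P = [[1, 3, 4], [2, 6], [5], [7]], Q = [[1, 4, 7], [2, 6], [3], [5]].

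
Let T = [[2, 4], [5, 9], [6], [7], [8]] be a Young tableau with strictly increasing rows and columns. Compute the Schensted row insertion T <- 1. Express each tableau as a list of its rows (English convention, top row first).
[[1, 4], [2, 9], [5], [6], [7], [8]]

In row 1, 1 replaces 2 (the leftmost entry greater than 1); 2 is bumped to row 2. In row 2, 2 replaces 5 (the leftmost entry greater than 2); 5 is bumped to row 3. In row 3, 5 replaces 6 (the leftmost entry greater than 5); 6 is bumped to row 4. In row 4, 6 replaces 7 (the leftmost entry greater than 6); 7 is bumped to row 5. In row 5, 7 replaces 8 (the leftmost entry greater than 7); 8 is bumped to row 6. 8 starts a new row 6. The new tableau is [[1, 4], [2, 9], [5], [6], [7], [8]].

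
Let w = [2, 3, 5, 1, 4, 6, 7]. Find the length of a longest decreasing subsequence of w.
2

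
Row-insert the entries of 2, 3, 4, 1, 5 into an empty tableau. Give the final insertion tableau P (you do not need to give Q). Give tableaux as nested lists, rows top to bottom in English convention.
P = [[1, 3, 4, 5], [2]]

Insert 2: appended to row 1. P = [[2]].
Insert 3: appended to row 1. P = [[2, 3]].
Insert 4: appended to row 1. P = [[2, 3, 4]].
Insert 1: 1 bumps 2 from row 1; 2 starts row 2. P = [[1, 3, 4], [2]].
Insert 5: appended to row 1. P = [[1, 3, 4, 5], [2]].

So P = [[1, 3, 4, 5], [2]].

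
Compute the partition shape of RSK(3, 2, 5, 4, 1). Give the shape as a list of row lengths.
[2, 2, 1]

Row-insert each entry into an empty tableau.

After inserting 3: P = [[3]].
After inserting 2: P = [[2], [3]].
After inserting 5: P = [[2, 5], [3]].
After inserting 4: P = [[2, 4], [3, 5]].
After inserting 1: P = [[1, 4], [2, 5], [3]].

The final insertion tableau P = [[1, 4], [2, 5], [3]] has shape [2, 2, 1].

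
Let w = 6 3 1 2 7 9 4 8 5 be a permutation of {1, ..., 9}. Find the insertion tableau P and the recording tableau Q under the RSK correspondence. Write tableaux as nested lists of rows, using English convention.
Insert each entry of the permutation into P by Schensted row insertion, recording in Q the position of each new cell.

Insert 6: appended to row 1. P = [[6]], Q = [[1]].
Insert 3: 3 bumps 6 from row 1; 6 starts row 2. P = [[3], [6]], Q = [[1], [2]].
Insert 1: 1 bumps 3 from row 1; 3 bumps 6 from row 2; 6 starts row 3. P = [[1], [3], [6]], Q = [[1], [2], [3]].
Insert 2: appended to row 1. P = [[1, 2], [3], [6]], Q = [[1, 4], [2], [3]].
Insert 7: appended to row 1. P = [[1, 2, 7], [3], [6]], Q = [[1, 4, 5], [2], [3]].
Insert 9: appended to row 1. P = [[1, 2, 7, 9], [3], [6]], Q = [[1, 4, 5, 6], [2], [3]].
Insert 4: 4 bumps 7 from row 1; 7 appends to row 2. P = [[1, 2, 4, 9], [3, 7], [6]], Q = [[1, 4, 5, 6], [2, 7], [3]].
Insert 8: 8 bumps 9 from row 1; 9 appends to row 2. P = [[1, 2, 4, 8], [3, 7, 9], [6]], Q = [[1, 4, 5, 6], [2, 7, 8], [3]].
Insert 5: 5 bumps 8 from row 1; 8 bumps 9 from row 2; 9 appends to row 3. P = [[1, 2, 4, 5], [3, 7, 8], [6, 9]], Q = [[1, 4, 5, 6], [2, 7, 8], [3, 9]].

So P = [[1, 2, 4, 5], [3, 7, 8], [6, 9]], Q = [[1, 4, 5, 6], [2, 7, 8], [3, 9]].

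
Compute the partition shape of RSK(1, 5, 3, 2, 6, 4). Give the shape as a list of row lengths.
Row-insert each entry into an empty tableau.

After inserting 1: P = [[1]].
After inserting 5: P = [[1, 5]].
After inserting 3: P = [[1, 3], [5]].
After inserting 2: P = [[1, 2], [3], [5]].
After inserting 6: P = [[1, 2, 6], [3], [5]].
After inserting 4: P = [[1, 2, 4], [3, 6], [5]].

The final insertion tableau P = [[1, 2, 4], [3, 6], [5]] has shape [3, 2, 1].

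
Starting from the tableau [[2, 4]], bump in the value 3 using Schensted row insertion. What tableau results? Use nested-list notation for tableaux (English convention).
In row 1, 3 replaces 4 (the leftmost entry greater than 3); 4 is bumped to row 2. 4 starts a new row 2. The new tableau is [[2, 3], [4]].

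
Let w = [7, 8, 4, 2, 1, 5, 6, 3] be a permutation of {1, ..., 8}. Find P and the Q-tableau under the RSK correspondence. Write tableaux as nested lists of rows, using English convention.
Insert each entry of the permutation into P by Schensted row insertion, recording in Q the position of each new cell.

Insert 7: appended to row 1. P = [[7]].
Insert 8: appended to row 1. P = [[7, 8]].
Insert 4: 4 bumps 7 from row 1; 7 starts row 2. P = [[4, 8], [7]].
Insert 2: 2 bumps 4 from row 1; 4 bumps 7 from row 2; 7 starts row 3. P = [[2, 8], [4], [7]].
Insert 1: 1 bumps 2 from row 1; 2 bumps 4 from row 2; 4 bumps 7 from row 3; 7 starts row 4. P = [[1, 8], [2], [4], [7]].
Insert 5: 5 bumps 8 from row 1; 8 appends to row 2. P = [[1, 5], [2, 8], [4], [7]].
Insert 6: appended to row 1. P = [[1, 5, 6], [2, 8], [4], [7]].
Insert 3: 3 bumps 5 from row 1; 5 bumps 8 from row 2; 8 appends to row 3. P = [[1, 3, 6], [2, 5], [4, 8], [7]].

So P = [[1, 3, 6], [2, 5], [4, 8], [7]], Q = [[1, 2, 7], [3, 6], [4, 8], [5]].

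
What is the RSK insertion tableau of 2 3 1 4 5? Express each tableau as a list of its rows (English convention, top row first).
P = [[1, 3, 4, 5], [2]]

Insert 2: appended to row 1. P = [[2]].
Insert 3: appended to row 1. P = [[2, 3]].
Insert 1: 1 bumps 2 from row 1; 2 starts row 2. P = [[1, 3], [2]].
Insert 4: appended to row 1. P = [[1, 3, 4], [2]].
Insert 5: appended to row 1. P = [[1, 3, 4, 5], [2]].

So P = [[1, 3, 4, 5], [2]].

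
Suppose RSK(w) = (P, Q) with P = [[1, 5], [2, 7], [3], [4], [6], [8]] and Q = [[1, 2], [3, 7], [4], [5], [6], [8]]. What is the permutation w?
Reverse RSK: for i = n, n-1, ..., 1, locate i in Q, remove the corresponding corner cell from P, and reverse-bump its entry up through P; the value ejected from row 1 is w(i).

So w = 6 8 7 4 3 2 5 1.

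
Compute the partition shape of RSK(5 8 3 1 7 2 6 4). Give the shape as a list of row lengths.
[3, 2, 2, 1]

RSK row insertion gives P = [[1, 2, 4], [3, 6], [5, 7], [8]], which has shape [3, 2, 2, 1].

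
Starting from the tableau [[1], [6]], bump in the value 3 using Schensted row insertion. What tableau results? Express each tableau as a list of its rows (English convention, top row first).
3 is larger than every entry of row 1, so it is appended to row 1. The new tableau is [[1, 3], [6]].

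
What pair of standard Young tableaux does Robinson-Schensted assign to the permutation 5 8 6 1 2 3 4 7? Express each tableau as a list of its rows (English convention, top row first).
Insert each entry of the permutation into P by Schensted row insertion, recording in Q the position of each new cell.

Insert 5: appended to row 1. P = [[5]], Q = [[1]].
Insert 8: appended to row 1. P = [[5, 8]], Q = [[1, 2]].
Insert 6: 6 bumps 8 from row 1; 8 starts row 2. P = [[5, 6], [8]], Q = [[1, 2], [3]].
Insert 1: 1 bumps 5 from row 1; 5 bumps 8 from row 2; 8 starts row 3. P = [[1, 6], [5], [8]], Q = [[1, 2], [3], [4]].
Insert 2: 2 bumps 6 from row 1; 6 appends to row 2. P = [[1, 2], [5, 6], [8]], Q = [[1, 2], [3, 5], [4]].
Insert 3: appended to row 1. P = [[1, 2, 3], [5, 6], [8]], Q = [[1, 2, 6], [3, 5], [4]].
Insert 4: appended to row 1. P = [[1, 2, 3, 4], [5, 6], [8]], Q = [[1, 2, 6, 7], [3, 5], [4]].
Insert 7: appended to row 1. P = [[1, 2, 3, 4, 7], [5, 6], [8]], Q = [[1, 2, 6, 7, 8], [3, 5], [4]].

So P = [[1, 2, 3, 4, 7], [5, 6], [8]], Q = [[1, 2, 6, 7, 8], [3, 5], [4]].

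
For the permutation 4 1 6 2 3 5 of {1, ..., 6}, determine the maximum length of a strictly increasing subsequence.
4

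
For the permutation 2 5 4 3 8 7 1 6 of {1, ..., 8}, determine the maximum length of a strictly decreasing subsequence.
4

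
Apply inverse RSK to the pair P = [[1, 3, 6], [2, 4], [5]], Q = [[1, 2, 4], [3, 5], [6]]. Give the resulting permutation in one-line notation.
Reverse the RSK construction: for i from n down to 1, find the cell of Q containing i, remove the entry at that cell from P, and reverse-bump it up through P; the value ejected from row 1 is w(i).

Step i=6: Q has 6 at row 3, column 1; remove 5 from row 3 of P and reverse-bump: 5 enters row 2 and ejects 4; 4 enters row 1 and ejects 3. So w(6) = 3. P is now [[1, 4, 6], [2, 5]].
Step i=5: Q has 5 at row 2, column 2; remove 5 from row 2 of P and reverse-bump: 5 enters row 1 and ejects 4. So w(5) = 4. P is now [[1, 5, 6], [2]].
Step i=4: Q has 4 at row 1, column 3; remove that cell from P, ejecting 6. So w(4) = 6. P is now [[1, 5], [2]].
Step i=3: Q has 3 at row 2, column 1; remove 2 from row 2 of P and reverse-bump: 2 enters row 1 and ejects 1. So w(3) = 1. P is now [[2, 5]].
Step i=2: Q has 2 at row 1, column 2; remove that cell from P, ejecting 5. So w(2) = 5. P is now [[2]].
Step i=1: Q has 1 at row 1, column 1; remove that cell from P, ejecting 2. So w(1) = 2. P is now [].

So w = 2 5 1 6 4 3.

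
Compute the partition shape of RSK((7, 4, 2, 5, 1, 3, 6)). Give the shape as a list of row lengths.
[3, 2, 1, 1]

Row-insert each entry into an empty tableau.

After inserting 7: P = [[7]].
After inserting 4: P = [[4], [7]].
After inserting 2: P = [[2], [4], [7]].
After inserting 5: P = [[2, 5], [4], [7]].
After inserting 1: P = [[1, 5], [2], [4], [7]].
After inserting 3: P = [[1, 3], [2, 5], [4], [7]].
After inserting 6: P = [[1, 3, 6], [2, 5], [4], [7]].

The final insertion tableau P = [[1, 3, 6], [2, 5], [4], [7]] has shape [3, 2, 1, 1].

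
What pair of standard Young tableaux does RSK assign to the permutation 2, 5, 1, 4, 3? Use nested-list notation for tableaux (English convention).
P = [[1, 3], [2, 4], [5]], Q = [[1, 2], [3, 4], [5]]

Insert each entry of the permutation into P by Schensted row insertion, recording in Q the position of each new cell.

After inserting 2: P = [[2]].
After inserting 5: P = [[2, 5]].
After inserting 1: P = [[1, 5], [2]].
After inserting 4: P = [[1, 4], [2, 5]].
After inserting 3: P = [[1, 3], [2, 4], [5]].

So P = [[1, 3], [2, 4], [5]], Q = [[1, 2], [3, 4], [5]].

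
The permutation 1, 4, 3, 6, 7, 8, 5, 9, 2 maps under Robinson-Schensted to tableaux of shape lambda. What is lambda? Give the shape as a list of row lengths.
Row-insert each entry into an empty tableau.

After inserting 1: P = [[1]].
After inserting 4: P = [[1, 4]].
After inserting 3: P = [[1, 3], [4]].
After inserting 6: P = [[1, 3, 6], [4]].
After inserting 7: P = [[1, 3, 6, 7], [4]].
After inserting 8: P = [[1, 3, 6, 7, 8], [4]].
After inserting 5: P = [[1, 3, 5, 7, 8], [4, 6]].
After inserting 9: P = [[1, 3, 5, 7, 8, 9], [4, 6]].
After inserting 2: P = [[1, 2, 5, 7, 8, 9], [3, 6], [4]].

The final insertion tableau P = [[1, 2, 5, 7, 8, 9], [3, 6], [4]] has shape [6, 2, 1].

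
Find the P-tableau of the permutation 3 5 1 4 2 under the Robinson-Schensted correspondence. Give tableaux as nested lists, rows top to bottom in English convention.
P = [[1, 2], [3, 4], [5]]

Insert 3: appended to row 1. P = [[3]].
Insert 5: appended to row 1. P = [[3, 5]].
Insert 1: 1 bumps 3 from row 1; 3 starts row 2. P = [[1, 5], [3]].
Insert 4: 4 bumps 5 from row 1; 5 appends to row 2. P = [[1, 4], [3, 5]].
Insert 2: 2 bumps 4 from row 1; 4 bumps 5 from row 2; 5 starts row 3. P = [[1, 2], [3, 4], [5]].

So P = [[1, 2], [3, 4], [5]].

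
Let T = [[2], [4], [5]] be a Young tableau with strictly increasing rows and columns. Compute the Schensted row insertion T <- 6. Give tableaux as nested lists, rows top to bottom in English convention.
[[2, 6], [4], [5]]

6 is larger than every entry of row 1, so it is appended to row 1. The new tableau is [[2, 6], [4], [5]].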